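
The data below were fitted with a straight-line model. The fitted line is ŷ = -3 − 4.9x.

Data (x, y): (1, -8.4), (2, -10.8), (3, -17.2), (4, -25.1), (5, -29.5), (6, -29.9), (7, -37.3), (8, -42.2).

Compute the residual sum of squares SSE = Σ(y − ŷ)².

x=1: ŷ = -3 − 4.9·1 = -7.9; e = -8.4 − (-7.9) = -0.5
x=2: ŷ = -3 − 4.9·2 = -12.8; e = -10.8 − (-12.8) = 2
x=3: ŷ = -3 − 4.9·3 = -17.7; e = -17.2 − (-17.7) = 0.5
x=4: ŷ = -3 − 4.9·4 = -22.6; e = -25.1 − (-22.6) = -2.5
x=5: ŷ = -3 − 4.9·5 = -27.5; e = -29.5 − (-27.5) = -2
x=6: ŷ = -3 − 4.9·6 = -32.4; e = -29.9 − (-32.4) = 2.5
x=7: ŷ = -3 − 4.9·7 = -37.3; e = -37.3 − (-37.3) = 0
x=8: ŷ = -3 − 4.9·8 = -42.2; e = -42.2 − (-42.2) = 0
SSE = 0.25 + 4 + 0.25 + 6.25 + 4 + 6.25 + 0 + 0 = 21

SSE = 21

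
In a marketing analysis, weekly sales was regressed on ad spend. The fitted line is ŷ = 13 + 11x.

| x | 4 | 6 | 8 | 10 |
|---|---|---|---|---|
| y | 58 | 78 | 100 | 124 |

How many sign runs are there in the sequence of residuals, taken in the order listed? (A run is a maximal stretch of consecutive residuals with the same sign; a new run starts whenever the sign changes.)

3 runs

x=4: ŷ = 13 + 11·4 = 57; e = 58 − 57 = 1
x=6: ŷ = 13 + 11·6 = 79; e = 78 − 79 = -1
x=8: ŷ = 13 + 11·8 = 101; e = 100 − 101 = -1
x=10: ŷ = 13 + 11·10 = 123; e = 124 − 123 = 1
Signs: + − − +
Runs: +×1, −×2, +×1 → 3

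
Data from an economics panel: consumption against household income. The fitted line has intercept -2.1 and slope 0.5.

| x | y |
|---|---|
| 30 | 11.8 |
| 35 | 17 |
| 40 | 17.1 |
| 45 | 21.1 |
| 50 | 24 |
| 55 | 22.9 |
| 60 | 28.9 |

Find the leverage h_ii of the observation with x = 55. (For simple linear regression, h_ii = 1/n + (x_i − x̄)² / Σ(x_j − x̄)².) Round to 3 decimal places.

h = 0.286

x̄ = (30 + 35 + 40 + 45 + 50 + 55 + 60)/7 = 45
Σ(x − x̄)² = 225 + 100 + 25 + 0 + 25 + 100 + 225 = 700
h = 1/7 + (10)²/700 = 0.142857 + 0.142857 = 0.286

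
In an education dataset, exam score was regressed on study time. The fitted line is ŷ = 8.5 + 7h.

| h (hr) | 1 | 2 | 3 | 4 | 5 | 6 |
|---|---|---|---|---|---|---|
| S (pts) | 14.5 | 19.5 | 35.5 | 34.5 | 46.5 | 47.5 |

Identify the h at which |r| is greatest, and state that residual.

h=1: ŷ = 8.5 + 7·1 = 15.5; r = 14.5 − 15.5 = -1
h=2: ŷ = 8.5 + 7·2 = 22.5; r = 19.5 − 22.5 = -3
h=3: ŷ = 8.5 + 7·3 = 29.5; r = 35.5 − 29.5 = 6
h=4: ŷ = 8.5 + 7·4 = 36.5; r = 34.5 − 36.5 = -2
h=5: ŷ = 8.5 + 7·5 = 43.5; r = 46.5 − 43.5 = 3
h=6: ŷ = 8.5 + 7·6 = 50.5; r = 47.5 − 50.5 = -3
Largest |r| is 6 at h = 3, residual 6.

h = 3, r = 6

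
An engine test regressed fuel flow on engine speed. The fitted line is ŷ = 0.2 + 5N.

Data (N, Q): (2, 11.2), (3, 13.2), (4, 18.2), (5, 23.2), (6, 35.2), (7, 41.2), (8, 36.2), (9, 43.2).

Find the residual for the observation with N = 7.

ŷ = 0.2 + 5·7 = 35.2
e = 41.2 − 35.2 = 6

e = 6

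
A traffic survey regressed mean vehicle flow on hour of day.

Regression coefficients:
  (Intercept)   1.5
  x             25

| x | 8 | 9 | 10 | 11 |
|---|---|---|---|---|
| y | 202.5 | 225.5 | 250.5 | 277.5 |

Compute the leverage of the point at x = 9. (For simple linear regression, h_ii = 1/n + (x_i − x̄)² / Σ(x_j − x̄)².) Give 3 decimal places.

h = 0.300

x̄ = (8 + 9 + 10 + 11)/4 = 9.5
Σ(x − x̄)² = 2.25 + 0.25 + 0.25 + 2.25 = 5
h = 1/4 + (-0.5)²/5 = 0.25 + 0.05 = 0.300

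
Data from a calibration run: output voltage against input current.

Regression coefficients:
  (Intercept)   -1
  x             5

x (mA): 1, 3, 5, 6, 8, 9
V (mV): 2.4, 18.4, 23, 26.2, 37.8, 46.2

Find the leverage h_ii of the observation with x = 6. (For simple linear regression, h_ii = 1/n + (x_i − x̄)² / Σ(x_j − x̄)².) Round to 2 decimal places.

h = 0.18

x̄ = (1 + 3 + 5 + 6 + 8 + 9)/6 = 5.33333
Σ(x − x̄)² = 18.7778 + 5.44444 + 0.111111 + 0.444444 + 7.11111 + 13.4444 = 45.3333
h = 1/6 + (0.666667)²/45.3333 = 0.166667 + 0.00980392 = 0.18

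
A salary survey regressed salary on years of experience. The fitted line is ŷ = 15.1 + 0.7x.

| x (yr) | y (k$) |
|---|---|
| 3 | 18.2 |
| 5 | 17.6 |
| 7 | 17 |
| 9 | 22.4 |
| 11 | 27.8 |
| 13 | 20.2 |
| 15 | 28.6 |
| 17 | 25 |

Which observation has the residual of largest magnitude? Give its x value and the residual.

x=3: ŷ = 15.1 + 0.7·3 = 17.2; e = 18.2 − 17.2 = 1
x=5: ŷ = 15.1 + 0.7·5 = 18.6; e = 17.6 − 18.6 = -1
x=7: ŷ = 15.1 + 0.7·7 = 20; e = 17 − 20 = -3
x=9: ŷ = 15.1 + 0.7·9 = 21.4; e = 22.4 − 21.4 = 1
x=11: ŷ = 15.1 + 0.7·11 = 22.8; e = 27.8 − 22.8 = 5
x=13: ŷ = 15.1 + 0.7·13 = 24.2; e = 20.2 − 24.2 = -4
x=15: ŷ = 15.1 + 0.7·15 = 25.6; e = 28.6 − 25.6 = 3
x=17: ŷ = 15.1 + 0.7·17 = 27; e = 25 − 27 = -2
Largest |e| is 5 at x = 11, residual 5.

x = 11, e = 5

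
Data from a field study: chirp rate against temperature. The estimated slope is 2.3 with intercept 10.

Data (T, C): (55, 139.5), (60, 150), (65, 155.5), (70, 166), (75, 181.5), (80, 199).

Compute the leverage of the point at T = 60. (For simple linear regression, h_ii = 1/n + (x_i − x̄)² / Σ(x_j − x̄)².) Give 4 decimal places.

h = 0.2952

T̄ = (55 + 60 + 65 + 70 + 75 + 80)/6 = 67.5
Σ(T − T̄)² = 156.25 + 56.25 + 6.25 + 6.25 + 56.25 + 156.25 = 437.5
h = 1/6 + (-7.5)²/437.5 = 0.166667 + 0.128571 = 0.2952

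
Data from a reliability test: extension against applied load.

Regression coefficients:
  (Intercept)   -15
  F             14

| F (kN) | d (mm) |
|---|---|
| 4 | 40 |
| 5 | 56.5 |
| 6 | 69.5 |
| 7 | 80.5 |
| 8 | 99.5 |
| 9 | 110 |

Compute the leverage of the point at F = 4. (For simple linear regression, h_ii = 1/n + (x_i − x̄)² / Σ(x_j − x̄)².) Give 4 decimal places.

h = 0.5238

F̄ = (4 + 5 + 6 + 7 + 8 + 9)/6 = 6.5
Σ(F − F̄)² = 6.25 + 2.25 + 0.25 + 0.25 + 2.25 + 6.25 = 17.5
h = 1/6 + (-2.5)²/17.5 = 0.166667 + 0.357143 = 0.5238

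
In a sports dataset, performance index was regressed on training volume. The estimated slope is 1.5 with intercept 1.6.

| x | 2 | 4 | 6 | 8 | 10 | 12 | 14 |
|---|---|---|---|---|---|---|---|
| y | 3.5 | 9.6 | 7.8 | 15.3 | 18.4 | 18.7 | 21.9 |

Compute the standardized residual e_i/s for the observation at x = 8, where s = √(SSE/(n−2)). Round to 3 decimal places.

x=2: ŷ = 1.6 + 1.5·2 = 4.6; e = 3.5 − 4.6 = -1.1
x=4: ŷ = 1.6 + 1.5·4 = 7.6; e = 9.6 − 7.6 = 2
x=6: ŷ = 1.6 + 1.5·6 = 10.6; e = 7.8 − 10.6 = -2.8
x=8: ŷ = 1.6 + 1.5·8 = 13.6; e = 15.3 − 13.6 = 1.7
x=10: ŷ = 1.6 + 1.5·10 = 16.6; e = 18.4 − 16.6 = 1.8
x=12: ŷ = 1.6 + 1.5·12 = 19.6; e = 18.7 − 19.6 = -0.9
x=14: ŷ = 1.6 + 1.5·14 = 22.6; e = 21.9 − 22.6 = -0.7
SSE = 1.21 + 4 + 7.84 + 2.89 + 3.24 + 0.81 + 0.49 = 20.48
s = √(20.48/5) = 2.02386
e/s = 1.7 / 2.02386 = 0.840

0.840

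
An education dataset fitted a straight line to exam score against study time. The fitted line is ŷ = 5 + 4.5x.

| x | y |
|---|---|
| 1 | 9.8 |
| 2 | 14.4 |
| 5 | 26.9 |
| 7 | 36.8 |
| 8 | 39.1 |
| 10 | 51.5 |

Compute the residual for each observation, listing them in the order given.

x=1: ŷ = 5 + 4.5·1 = 9.5; r = 9.8 − 9.5 = 0.3
x=2: ŷ = 5 + 4.5·2 = 14; r = 14.4 − 14 = 0.4
x=5: ŷ = 5 + 4.5·5 = 27.5; r = 26.9 − 27.5 = -0.6
x=7: ŷ = 5 + 4.5·7 = 36.5; r = 36.8 − 36.5 = 0.3
x=8: ŷ = 5 + 4.5·8 = 41; r = 39.1 − 41 = -1.9
x=10: ŷ = 5 + 4.5·10 = 50; r = 51.5 − 50 = 1.5

0.3, 0.4, -0.6, 0.3, -1.9, 1.5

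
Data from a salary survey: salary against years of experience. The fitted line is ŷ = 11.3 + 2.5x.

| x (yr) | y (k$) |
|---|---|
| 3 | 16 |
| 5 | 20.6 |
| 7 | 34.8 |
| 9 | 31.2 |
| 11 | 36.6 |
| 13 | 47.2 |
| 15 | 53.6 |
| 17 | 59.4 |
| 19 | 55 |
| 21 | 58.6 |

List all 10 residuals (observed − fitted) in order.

-2.8, -3.2, 6, -2.6, -2.2, 3.4, 4.8, 5.6, -3.8, -5.2

x=3: ŷ = 11.3 + 2.5·3 = 18.8; e = 16 − 18.8 = -2.8
x=5: ŷ = 11.3 + 2.5·5 = 23.8; e = 20.6 − 23.8 = -3.2
x=7: ŷ = 11.3 + 2.5·7 = 28.8; e = 34.8 − 28.8 = 6
x=9: ŷ = 11.3 + 2.5·9 = 33.8; e = 31.2 − 33.8 = -2.6
x=11: ŷ = 11.3 + 2.5·11 = 38.8; e = 36.6 − 38.8 = -2.2
x=13: ŷ = 11.3 + 2.5·13 = 43.8; e = 47.2 − 43.8 = 3.4
x=15: ŷ = 11.3 + 2.5·15 = 48.8; e = 53.6 − 48.8 = 4.8
x=17: ŷ = 11.3 + 2.5·17 = 53.8; e = 59.4 − 53.8 = 5.6
x=19: ŷ = 11.3 + 2.5·19 = 58.8; e = 55 − 58.8 = -3.8
x=21: ŷ = 11.3 + 2.5·21 = 63.8; e = 58.6 − 63.8 = -5.2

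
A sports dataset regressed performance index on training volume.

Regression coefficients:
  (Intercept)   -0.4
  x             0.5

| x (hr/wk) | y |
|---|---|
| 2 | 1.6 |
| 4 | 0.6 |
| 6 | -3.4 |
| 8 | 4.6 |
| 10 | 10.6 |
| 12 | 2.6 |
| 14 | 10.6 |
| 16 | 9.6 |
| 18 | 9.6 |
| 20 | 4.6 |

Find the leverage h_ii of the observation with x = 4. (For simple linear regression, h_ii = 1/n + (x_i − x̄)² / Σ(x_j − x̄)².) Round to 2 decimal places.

x̄ = (2 + 4 + 6 + 8 + 10 + 12 + 14 + 16 + 18 + 20)/10 = 11
Σ(x − x̄)² = 81 + 49 + 25 + 9 + 1 + 1 + 9 + 25 + 49 + 81 = 330
h = 1/10 + (-7)²/330 = 0.1 + 0.148485 = 0.25

h = 0.25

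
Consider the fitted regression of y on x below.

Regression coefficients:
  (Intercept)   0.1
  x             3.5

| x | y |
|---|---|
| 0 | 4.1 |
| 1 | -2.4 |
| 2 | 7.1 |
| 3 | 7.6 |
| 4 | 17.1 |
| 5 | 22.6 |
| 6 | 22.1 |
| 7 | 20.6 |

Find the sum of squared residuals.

x=0: ŷ = 0.1 + 3.5·0 = 0.1; e = 4.1 − 0.1 = 4
x=1: ŷ = 0.1 + 3.5·1 = 3.6; e = -2.4 − 3.6 = -6
x=2: ŷ = 0.1 + 3.5·2 = 7.1; e = 7.1 − 7.1 = 0
x=3: ŷ = 0.1 + 3.5·3 = 10.6; e = 7.6 − 10.6 = -3
x=4: ŷ = 0.1 + 3.5·4 = 14.1; e = 17.1 − 14.1 = 3
x=5: ŷ = 0.1 + 3.5·5 = 17.6; e = 22.6 − 17.6 = 5
x=6: ŷ = 0.1 + 3.5·6 = 21.1; e = 22.1 − 21.1 = 1
x=7: ŷ = 0.1 + 3.5·7 = 24.6; e = 20.6 − 24.6 = -4
SSE = 16 + 36 + 0 + 9 + 9 + 25 + 1 + 16 = 112

SSE = 112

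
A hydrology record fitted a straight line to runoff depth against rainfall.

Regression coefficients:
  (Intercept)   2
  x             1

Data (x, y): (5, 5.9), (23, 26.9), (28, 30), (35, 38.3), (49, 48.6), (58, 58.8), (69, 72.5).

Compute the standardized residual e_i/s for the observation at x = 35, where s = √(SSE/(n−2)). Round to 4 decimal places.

0.7276

x=5: ŷ = 2 + 5 = 7; e = 5.9 − 7 = -1.1
x=23: ŷ = 2 + 23 = 25; e = 26.9 − 25 = 1.9
x=28: ŷ = 2 + 28 = 30; e = 30 − 30 = 0
x=35: ŷ = 2 + 35 = 37; e = 38.3 − 37 = 1.3
x=49: ŷ = 2 + 49 = 51; e = 48.6 − 51 = -2.4
x=58: ŷ = 2 + 58 = 60; e = 58.8 − 60 = -1.2
x=69: ŷ = 2 + 69 = 71; e = 72.5 − 71 = 1.5
SSE = 1.21 + 3.61 + 0 + 1.69 + 5.76 + 1.44 + 2.25 = 15.96
s = √(15.96/5) = 1.78662
e/s = 1.3 / 1.78662 = 0.7276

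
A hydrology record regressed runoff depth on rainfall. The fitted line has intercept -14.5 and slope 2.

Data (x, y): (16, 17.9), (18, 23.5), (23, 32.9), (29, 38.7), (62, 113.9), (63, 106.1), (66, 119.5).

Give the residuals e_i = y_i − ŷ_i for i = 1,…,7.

x=16: ŷ = -14.5 + 2·16 = 17.5; e = 17.9 − 17.5 = 0.4
x=18: ŷ = -14.5 + 2·18 = 21.5; e = 23.5 − 21.5 = 2
x=23: ŷ = -14.5 + 2·23 = 31.5; e = 32.9 − 31.5 = 1.4
x=29: ŷ = -14.5 + 2·29 = 43.5; e = 38.7 − 43.5 = -4.8
x=62: ŷ = -14.5 + 2·62 = 109.5; e = 113.9 − 109.5 = 4.4
x=63: ŷ = -14.5 + 2·63 = 111.5; e = 106.1 − 111.5 = -5.4
x=66: ŷ = -14.5 + 2·66 = 117.5; e = 119.5 − 117.5 = 2

0.4, 2, 1.4, -4.8, 4.4, -5.4, 2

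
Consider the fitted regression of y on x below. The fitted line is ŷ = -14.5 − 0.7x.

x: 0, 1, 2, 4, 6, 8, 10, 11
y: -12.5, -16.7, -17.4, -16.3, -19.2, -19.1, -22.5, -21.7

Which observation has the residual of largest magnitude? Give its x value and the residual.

x=0: ŷ = -14.5 − 0.7·0 = -14.5; e = -12.5 − (-14.5) = 2
x=1: ŷ = -14.5 − 0.7·1 = -15.2; e = -16.7 − (-15.2) = -1.5
x=2: ŷ = -14.5 − 0.7·2 = -15.9; e = -17.4 − (-15.9) = -1.5
x=4: ŷ = -14.5 − 0.7·4 = -17.3; e = -16.3 − (-17.3) = 1
x=6: ŷ = -14.5 − 0.7·6 = -18.7; e = -19.2 − (-18.7) = -0.5
x=8: ŷ = -14.5 − 0.7·8 = -20.1; e = -19.1 − (-20.1) = 1
x=10: ŷ = -14.5 − 0.7·10 = -21.5; e = -22.5 − (-21.5) = -1
x=11: ŷ = -14.5 − 0.7·11 = -22.2; e = -21.7 − (-22.2) = 0.5
Largest |e| is 2 at x = 0, residual 2.

x = 0, e = 2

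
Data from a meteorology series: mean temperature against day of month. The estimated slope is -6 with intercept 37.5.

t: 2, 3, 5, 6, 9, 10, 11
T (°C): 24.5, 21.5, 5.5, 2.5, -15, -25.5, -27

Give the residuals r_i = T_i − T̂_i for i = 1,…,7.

t=2: T̂ = 37.5 − 6·2 = 25.5; r = 24.5 − 25.5 = -1
t=3: T̂ = 37.5 − 6·3 = 19.5; r = 21.5 − 19.5 = 2
t=5: T̂ = 37.5 − 6·5 = 7.5; r = 5.5 − 7.5 = -2
t=6: T̂ = 37.5 − 6·6 = 1.5; r = 2.5 − 1.5 = 1
t=9: T̂ = 37.5 − 6·9 = -16.5; r = -15 − (-16.5) = 1.5
t=10: T̂ = 37.5 − 6·10 = -22.5; r = -25.5 − (-22.5) = -3
t=11: T̂ = 37.5 − 6·11 = -28.5; r = -27 − (-28.5) = 1.5

-1, 2, -2, 1, 1.5, -3, 1.5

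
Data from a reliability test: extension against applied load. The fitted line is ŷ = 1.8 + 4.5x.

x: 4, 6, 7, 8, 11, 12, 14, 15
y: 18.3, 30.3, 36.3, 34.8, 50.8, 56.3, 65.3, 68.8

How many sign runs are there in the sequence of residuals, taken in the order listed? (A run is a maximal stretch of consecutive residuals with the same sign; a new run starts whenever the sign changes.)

5 runs

x=4: ŷ = 1.8 + 4.5·4 = 19.8; e = 18.3 − 19.8 = -1.5
x=6: ŷ = 1.8 + 4.5·6 = 28.8; e = 30.3 − 28.8 = 1.5
x=7: ŷ = 1.8 + 4.5·7 = 33.3; e = 36.3 − 33.3 = 3
x=8: ŷ = 1.8 + 4.5·8 = 37.8; e = 34.8 − 37.8 = -3
x=11: ŷ = 1.8 + 4.5·11 = 51.3; e = 50.8 − 51.3 = -0.5
x=12: ŷ = 1.8 + 4.5·12 = 55.8; e = 56.3 − 55.8 = 0.5
x=14: ŷ = 1.8 + 4.5·14 = 64.8; e = 65.3 − 64.8 = 0.5
x=15: ŷ = 1.8 + 4.5·15 = 69.3; e = 68.8 − 69.3 = -0.5
Signs: − + + − − + + −
Runs: −×1, +×2, −×2, +×2, −×1 → 5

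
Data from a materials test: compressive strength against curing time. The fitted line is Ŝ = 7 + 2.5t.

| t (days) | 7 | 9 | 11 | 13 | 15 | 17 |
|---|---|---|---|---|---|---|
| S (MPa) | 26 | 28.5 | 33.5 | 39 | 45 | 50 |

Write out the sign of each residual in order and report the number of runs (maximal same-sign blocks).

t=7: Ŝ = 7 + 2.5·7 = 24.5; e = 26 − 24.5 = 1.5
t=9: Ŝ = 7 + 2.5·9 = 29.5; e = 28.5 − 29.5 = -1
t=11: Ŝ = 7 + 2.5·11 = 34.5; e = 33.5 − 34.5 = -1
t=13: Ŝ = 7 + 2.5·13 = 39.5; e = 39 − 39.5 = -0.5
t=15: Ŝ = 7 + 2.5·15 = 44.5; e = 45 − 44.5 = 0.5
t=17: Ŝ = 7 + 2.5·17 = 49.5; e = 50 − 49.5 = 0.5
Signs: + − − − + +
Runs: +×1, −×3, +×2 → 3

3 runs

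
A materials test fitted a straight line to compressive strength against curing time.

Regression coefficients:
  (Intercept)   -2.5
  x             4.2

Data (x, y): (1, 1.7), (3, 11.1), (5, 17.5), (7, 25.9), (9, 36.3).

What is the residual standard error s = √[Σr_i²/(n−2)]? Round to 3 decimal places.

s = 1.155

x=1: ŷ = -2.5 + 4.2·1 = 1.7; r = 1.7 − 1.7 = 0
x=3: ŷ = -2.5 + 4.2·3 = 10.1; r = 11.1 − 10.1 = 1
x=5: ŷ = -2.5 + 4.2·5 = 18.5; r = 17.5 − 18.5 = -1
x=7: ŷ = -2.5 + 4.2·7 = 26.9; r = 25.9 − 26.9 = -1
x=9: ŷ = -2.5 + 4.2·9 = 35.3; r = 36.3 − 35.3 = 1
SSE = 0 + 1 + 1 + 1 + 1 = 4
s = √(4/3) = √1.33333 ≈ 1.155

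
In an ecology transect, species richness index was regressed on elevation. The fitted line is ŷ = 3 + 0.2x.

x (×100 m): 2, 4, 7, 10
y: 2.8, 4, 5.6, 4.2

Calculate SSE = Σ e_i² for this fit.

SSE = 2.48

x=2: ŷ = 3 + 0.2·2 = 3.4; e = 2.8 − 3.4 = -0.6
x=4: ŷ = 3 + 0.2·4 = 3.8; e = 4 − 3.8 = 0.2
x=7: ŷ = 3 + 0.2·7 = 4.4; e = 5.6 − 4.4 = 1.2
x=10: ŷ = 3 + 0.2·10 = 5; e = 4.2 − 5 = -0.8
SSE = 0.36 + 0.04 + 1.44 + 0.64 = 2.48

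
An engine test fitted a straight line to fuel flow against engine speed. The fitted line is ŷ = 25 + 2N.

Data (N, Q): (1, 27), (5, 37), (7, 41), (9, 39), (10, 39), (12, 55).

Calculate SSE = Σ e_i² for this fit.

SSE = 96

N=1: ŷ = 25 + 2·1 = 27; e = 27 − 27 = 0
N=5: ŷ = 25 + 2·5 = 35; e = 37 − 35 = 2
N=7: ŷ = 25 + 2·7 = 39; e = 41 − 39 = 2
N=9: ŷ = 25 + 2·9 = 43; e = 39 − 43 = -4
N=10: ŷ = 25 + 2·10 = 45; e = 39 − 45 = -6
N=12: ŷ = 25 + 2·12 = 49; e = 55 − 49 = 6
SSE = 0 + 4 + 4 + 16 + 36 + 36 = 96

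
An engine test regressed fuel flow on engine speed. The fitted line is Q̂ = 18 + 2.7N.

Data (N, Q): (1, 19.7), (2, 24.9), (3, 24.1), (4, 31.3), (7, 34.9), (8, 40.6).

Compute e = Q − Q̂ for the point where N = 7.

Q̂ = 18 + 2.7·7 = 36.9
e = 34.9 − 36.9 = -2

e = -2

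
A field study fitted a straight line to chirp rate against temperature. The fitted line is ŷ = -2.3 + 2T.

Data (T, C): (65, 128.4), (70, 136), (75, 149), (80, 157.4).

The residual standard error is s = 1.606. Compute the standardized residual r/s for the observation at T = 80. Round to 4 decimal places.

-0.1868

ŷ = -2.3 + 2·80 = 157.7
r = 157.4 − 157.7 = -0.3
r/s = -0.3 / 1.606 = -0.1868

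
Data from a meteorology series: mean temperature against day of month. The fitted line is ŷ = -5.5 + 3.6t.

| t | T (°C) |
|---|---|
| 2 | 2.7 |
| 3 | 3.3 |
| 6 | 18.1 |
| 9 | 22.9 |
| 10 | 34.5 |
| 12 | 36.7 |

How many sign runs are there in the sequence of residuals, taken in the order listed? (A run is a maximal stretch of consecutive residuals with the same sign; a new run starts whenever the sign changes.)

t=2: ŷ = -5.5 + 3.6·2 = 1.7; r = 2.7 − 1.7 = 1
t=3: ŷ = -5.5 + 3.6·3 = 5.3; r = 3.3 − 5.3 = -2
t=6: ŷ = -5.5 + 3.6·6 = 16.1; r = 18.1 − 16.1 = 2
t=9: ŷ = -5.5 + 3.6·9 = 26.9; r = 22.9 − 26.9 = -4
t=10: ŷ = -5.5 + 3.6·10 = 30.5; r = 34.5 − 30.5 = 4
t=12: ŷ = -5.5 + 3.6·12 = 37.7; r = 36.7 − 37.7 = -1
Signs: + − + − + −
Runs: +×1, −×1, +×1, −×1, +×1, −×1 → 6

6 runs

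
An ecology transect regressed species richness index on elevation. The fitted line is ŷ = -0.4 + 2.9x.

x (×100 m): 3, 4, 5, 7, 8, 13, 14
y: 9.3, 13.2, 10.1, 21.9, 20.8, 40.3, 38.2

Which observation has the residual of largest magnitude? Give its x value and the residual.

x = 5, r = -4

x=3: ŷ = -0.4 + 2.9·3 = 8.3; r = 9.3 − 8.3 = 1
x=4: ŷ = -0.4 + 2.9·4 = 11.2; r = 13.2 − 11.2 = 2
x=5: ŷ = -0.4 + 2.9·5 = 14.1; r = 10.1 − 14.1 = -4
x=7: ŷ = -0.4 + 2.9·7 = 19.9; r = 21.9 − 19.9 = 2
x=8: ŷ = -0.4 + 2.9·8 = 22.8; r = 20.8 − 22.8 = -2
x=13: ŷ = -0.4 + 2.9·13 = 37.3; r = 40.3 − 37.3 = 3
x=14: ŷ = -0.4 + 2.9·14 = 40.2; r = 38.2 − 40.2 = -2
Largest |r| is 4 at x = 5, residual -4.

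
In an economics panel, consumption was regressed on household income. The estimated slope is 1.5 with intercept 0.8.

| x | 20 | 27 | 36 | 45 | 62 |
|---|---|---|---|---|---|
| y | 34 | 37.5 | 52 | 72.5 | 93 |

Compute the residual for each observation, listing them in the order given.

x=20: ŷ = 0.8 + 1.5·20 = 30.8; e = 34 − 30.8 = 3.2
x=27: ŷ = 0.8 + 1.5·27 = 41.3; e = 37.5 − 41.3 = -3.8
x=36: ŷ = 0.8 + 1.5·36 = 54.8; e = 52 − 54.8 = -2.8
x=45: ŷ = 0.8 + 1.5·45 = 68.3; e = 72.5 − 68.3 = 4.2
x=62: ŷ = 0.8 + 1.5·62 = 93.8; e = 93 − 93.8 = -0.8

3.2, -3.8, -2.8, 4.2, -0.8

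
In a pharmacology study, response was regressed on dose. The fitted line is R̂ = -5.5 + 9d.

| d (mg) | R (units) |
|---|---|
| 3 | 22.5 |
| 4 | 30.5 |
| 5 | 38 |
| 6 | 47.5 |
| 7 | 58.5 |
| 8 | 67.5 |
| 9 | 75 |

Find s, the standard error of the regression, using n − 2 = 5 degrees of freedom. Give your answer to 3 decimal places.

s = 1.140

d=3: R̂ = -5.5 + 9·3 = 21.5; e = 22.5 − 21.5 = 1
d=4: R̂ = -5.5 + 9·4 = 30.5; e = 30.5 − 30.5 = 0
d=5: R̂ = -5.5 + 9·5 = 39.5; e = 38 − 39.5 = -1.5
d=6: R̂ = -5.5 + 9·6 = 48.5; e = 47.5 − 48.5 = -1
d=7: R̂ = -5.5 + 9·7 = 57.5; e = 58.5 − 57.5 = 1
d=8: R̂ = -5.5 + 9·8 = 66.5; e = 67.5 − 66.5 = 1
d=9: R̂ = -5.5 + 9·9 = 75.5; e = 75 − 75.5 = -0.5
SSE = 1 + 0 + 2.25 + 1 + 1 + 1 + 0.25 = 6.5
s = √(6.5/5) = √1.3 ≈ 1.140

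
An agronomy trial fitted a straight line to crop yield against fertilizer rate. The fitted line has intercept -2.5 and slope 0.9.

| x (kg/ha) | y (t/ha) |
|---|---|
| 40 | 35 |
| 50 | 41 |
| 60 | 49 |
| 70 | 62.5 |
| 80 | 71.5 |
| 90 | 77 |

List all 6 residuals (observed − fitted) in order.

x=40: ŷ = -2.5 + 0.9·40 = 33.5; r = 35 − 33.5 = 1.5
x=50: ŷ = -2.5 + 0.9·50 = 42.5; r = 41 − 42.5 = -1.5
x=60: ŷ = -2.5 + 0.9·60 = 51.5; r = 49 − 51.5 = -2.5
x=70: ŷ = -2.5 + 0.9·70 = 60.5; r = 62.5 − 60.5 = 2
x=80: ŷ = -2.5 + 0.9·80 = 69.5; r = 71.5 − 69.5 = 2
x=90: ŷ = -2.5 + 0.9·90 = 78.5; r = 77 − 78.5 = -1.5

1.5, -1.5, -2.5, 2, 2, -1.5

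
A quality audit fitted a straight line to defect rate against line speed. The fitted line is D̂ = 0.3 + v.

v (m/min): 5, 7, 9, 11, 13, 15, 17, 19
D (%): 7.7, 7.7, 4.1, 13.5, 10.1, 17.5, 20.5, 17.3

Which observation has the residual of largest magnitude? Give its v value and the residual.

v = 9, e = -5.2

v=5: D̂ = 0.3 + 5 = 5.3; e = 7.7 − 5.3 = 2.4
v=7: D̂ = 0.3 + 7 = 7.3; e = 7.7 − 7.3 = 0.4
v=9: D̂ = 0.3 + 9 = 9.3; e = 4.1 − 9.3 = -5.2
v=11: D̂ = 0.3 + 11 = 11.3; e = 13.5 − 11.3 = 2.2
v=13: D̂ = 0.3 + 13 = 13.3; e = 10.1 − 13.3 = -3.2
v=15: D̂ = 0.3 + 15 = 15.3; e = 17.5 − 15.3 = 2.2
v=17: D̂ = 0.3 + 17 = 17.3; e = 20.5 − 17.3 = 3.2
v=19: D̂ = 0.3 + 19 = 19.3; e = 17.3 − 19.3 = -2
Largest |e| is 5.2 at v = 9, residual -5.2.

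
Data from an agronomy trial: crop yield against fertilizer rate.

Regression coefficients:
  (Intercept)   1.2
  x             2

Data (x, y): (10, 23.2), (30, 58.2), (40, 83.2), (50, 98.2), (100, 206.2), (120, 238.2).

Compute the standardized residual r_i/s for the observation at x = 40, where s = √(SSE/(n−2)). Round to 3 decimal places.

x=10: ŷ = 1.2 + 2·10 = 21.2; r = 23.2 − 21.2 = 2
x=30: ŷ = 1.2 + 2·30 = 61.2; r = 58.2 − 61.2 = -3
x=40: ŷ = 1.2 + 2·40 = 81.2; r = 83.2 − 81.2 = 2
x=50: ŷ = 1.2 + 2·50 = 101.2; r = 98.2 − 101.2 = -3
x=100: ŷ = 1.2 + 2·100 = 201.2; r = 206.2 − 201.2 = 5
x=120: ŷ = 1.2 + 2·120 = 241.2; r = 238.2 − 241.2 = -3
SSE = 4 + 9 + 4 + 9 + 25 + 9 = 60
s = √(60/4) = 3.87298
r/s = 2 / 3.87298 = 0.516

0.516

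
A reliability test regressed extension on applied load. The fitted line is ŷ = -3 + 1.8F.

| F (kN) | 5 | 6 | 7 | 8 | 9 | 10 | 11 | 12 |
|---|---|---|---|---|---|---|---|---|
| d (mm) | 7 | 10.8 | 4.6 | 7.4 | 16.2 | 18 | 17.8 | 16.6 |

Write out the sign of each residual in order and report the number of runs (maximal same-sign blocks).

F=5: ŷ = -3 + 1.8·5 = 6; r = 7 − 6 = 1
F=6: ŷ = -3 + 1.8·6 = 7.8; r = 10.8 − 7.8 = 3
F=7: ŷ = -3 + 1.8·7 = 9.6; r = 4.6 − 9.6 = -5
F=8: ŷ = -3 + 1.8·8 = 11.4; r = 7.4 − 11.4 = -4
F=9: ŷ = -3 + 1.8·9 = 13.2; r = 16.2 − 13.2 = 3
F=10: ŷ = -3 + 1.8·10 = 15; r = 18 − 15 = 3
F=11: ŷ = -3 + 1.8·11 = 16.8; r = 17.8 − 16.8 = 1
F=12: ŷ = -3 + 1.8·12 = 18.6; r = 16.6 − 18.6 = -2
Signs: + + − − + + + −
Runs: +×2, −×2, +×3, −×1 → 4

4 runs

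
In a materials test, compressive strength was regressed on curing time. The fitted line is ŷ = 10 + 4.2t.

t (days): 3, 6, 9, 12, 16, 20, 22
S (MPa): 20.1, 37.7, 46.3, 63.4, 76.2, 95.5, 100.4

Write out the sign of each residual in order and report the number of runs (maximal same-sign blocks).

t=3: ŷ = 10 + 4.2·3 = 22.6; r = 20.1 − 22.6 = -2.5
t=6: ŷ = 10 + 4.2·6 = 35.2; r = 37.7 − 35.2 = 2.5
t=9: ŷ = 10 + 4.2·9 = 47.8; r = 46.3 − 47.8 = -1.5
t=12: ŷ = 10 + 4.2·12 = 60.4; r = 63.4 − 60.4 = 3
t=16: ŷ = 10 + 4.2·16 = 77.2; r = 76.2 − 77.2 = -1
t=20: ŷ = 10 + 4.2·20 = 94; r = 95.5 − 94 = 1.5
t=22: ŷ = 10 + 4.2·22 = 102.4; r = 100.4 − 102.4 = -2
Signs: − + − + − + −
Runs: −×1, +×1, −×1, +×1, −×1, +×1, −×1 → 7

7 runs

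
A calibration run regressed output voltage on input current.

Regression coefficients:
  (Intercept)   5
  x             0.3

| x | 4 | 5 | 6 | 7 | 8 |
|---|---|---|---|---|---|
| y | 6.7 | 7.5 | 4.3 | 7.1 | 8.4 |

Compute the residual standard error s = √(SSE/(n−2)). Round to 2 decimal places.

x=4: ŷ = 5 + 0.3·4 = 6.2; r = 6.7 − 6.2 = 0.5
x=5: ŷ = 5 + 0.3·5 = 6.5; r = 7.5 − 6.5 = 1
x=6: ŷ = 5 + 0.3·6 = 6.8; r = 4.3 − 6.8 = -2.5
x=7: ŷ = 5 + 0.3·7 = 7.1; r = 7.1 − 7.1 = 0
x=8: ŷ = 5 + 0.3·8 = 7.4; r = 8.4 − 7.4 = 1
SSE = 0.25 + 1 + 6.25 + 0 + 1 = 8.5
s = √(8.5/3) = √2.83333 ≈ 1.68

s = 1.68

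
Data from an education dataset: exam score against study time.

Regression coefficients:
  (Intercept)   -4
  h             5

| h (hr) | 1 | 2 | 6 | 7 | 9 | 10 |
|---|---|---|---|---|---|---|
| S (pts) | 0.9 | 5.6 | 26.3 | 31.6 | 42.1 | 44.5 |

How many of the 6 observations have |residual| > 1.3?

1

h=1: ŷ = -4 + 5·1 = 1; r = 0.9 − 1 = -0.1
h=2: ŷ = -4 + 5·2 = 6; r = 5.6 − 6 = -0.4
h=6: ŷ = -4 + 5·6 = 26; r = 26.3 − 26 = 0.3
h=7: ŷ = -4 + 5·7 = 31; r = 31.6 − 31 = 0.6
h=9: ŷ = -4 + 5·9 = 41; r = 42.1 − 41 = 1.1
h=10: ŷ = -4 + 5·10 = 46; r = 44.5 − 46 = -1.5
|r| > 1.3: h=10 (|r|=1.5) → 1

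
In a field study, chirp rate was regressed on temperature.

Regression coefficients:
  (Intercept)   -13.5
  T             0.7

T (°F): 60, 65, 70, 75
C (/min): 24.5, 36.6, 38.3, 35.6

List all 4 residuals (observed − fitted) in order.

-4, 4.6, 2.8, -3.4

T=60: Ĉ = -13.5 + 0.7·60 = 28.5; e = 24.5 − 28.5 = -4
T=65: Ĉ = -13.5 + 0.7·65 = 32; e = 36.6 − 32 = 4.6
T=70: Ĉ = -13.5 + 0.7·70 = 35.5; e = 38.3 − 35.5 = 2.8
T=75: Ĉ = -13.5 + 0.7·75 = 39; e = 35.6 − 39 = -3.4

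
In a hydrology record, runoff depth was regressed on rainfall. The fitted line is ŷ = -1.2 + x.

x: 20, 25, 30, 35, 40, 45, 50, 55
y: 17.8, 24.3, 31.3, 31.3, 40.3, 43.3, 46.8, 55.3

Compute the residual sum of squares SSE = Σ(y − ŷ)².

SSE = 22.5

x=20: ŷ = -1.2 + 20 = 18.8; e = 17.8 − 18.8 = -1
x=25: ŷ = -1.2 + 25 = 23.8; e = 24.3 − 23.8 = 0.5
x=30: ŷ = -1.2 + 30 = 28.8; e = 31.3 − 28.8 = 2.5
x=35: ŷ = -1.2 + 35 = 33.8; e = 31.3 − 33.8 = -2.5
x=40: ŷ = -1.2 + 40 = 38.8; e = 40.3 − 38.8 = 1.5
x=45: ŷ = -1.2 + 45 = 43.8; e = 43.3 − 43.8 = -0.5
x=50: ŷ = -1.2 + 50 = 48.8; e = 46.8 − 48.8 = -2
x=55: ŷ = -1.2 + 55 = 53.8; e = 55.3 − 53.8 = 1.5
SSE = 1 + 0.25 + 6.25 + 6.25 + 2.25 + 0.25 + 4 + 2.25 = 22.5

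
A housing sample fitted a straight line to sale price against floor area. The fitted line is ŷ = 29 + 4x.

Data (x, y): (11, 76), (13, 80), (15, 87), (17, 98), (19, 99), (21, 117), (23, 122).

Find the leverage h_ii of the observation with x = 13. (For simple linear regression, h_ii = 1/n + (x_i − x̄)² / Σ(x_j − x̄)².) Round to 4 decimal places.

x̄ = (11 + 13 + 15 + 17 + 19 + 21 + 23)/7 = 17
Σ(x − x̄)² = 36 + 16 + 4 + 0 + 4 + 16 + 36 = 112
h = 1/7 + (-4)²/112 = 0.142857 + 0.142857 = 0.2857

h = 0.2857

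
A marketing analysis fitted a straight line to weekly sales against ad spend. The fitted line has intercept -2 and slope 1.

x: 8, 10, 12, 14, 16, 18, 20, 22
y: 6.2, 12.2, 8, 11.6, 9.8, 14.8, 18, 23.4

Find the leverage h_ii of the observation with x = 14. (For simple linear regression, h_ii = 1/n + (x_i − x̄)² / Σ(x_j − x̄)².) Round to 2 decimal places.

h = 0.13

x̄ = (8 + 10 + 12 + 14 + 16 + 18 + 20 + 22)/8 = 15
Σ(x − x̄)² = 49 + 25 + 9 + 1 + 1 + 9 + 25 + 49 = 168
h = 1/8 + (-1)²/168 = 0.125 + 0.00595238 = 0.13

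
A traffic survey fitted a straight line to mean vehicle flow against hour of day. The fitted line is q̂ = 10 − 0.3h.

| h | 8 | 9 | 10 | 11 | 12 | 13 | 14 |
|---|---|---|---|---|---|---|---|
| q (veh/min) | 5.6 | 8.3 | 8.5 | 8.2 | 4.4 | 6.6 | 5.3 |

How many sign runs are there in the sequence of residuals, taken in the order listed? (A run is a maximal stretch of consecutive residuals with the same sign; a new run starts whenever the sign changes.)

h=8: q̂ = 10 − 0.3·8 = 7.6; e = 5.6 − 7.6 = -2
h=9: q̂ = 10 − 0.3·9 = 7.3; e = 8.3 − 7.3 = 1
h=10: q̂ = 10 − 0.3·10 = 7; e = 8.5 − 7 = 1.5
h=11: q̂ = 10 − 0.3·11 = 6.7; e = 8.2 − 6.7 = 1.5
h=12: q̂ = 10 − 0.3·12 = 6.4; e = 4.4 − 6.4 = -2
h=13: q̂ = 10 − 0.3·13 = 6.1; e = 6.6 − 6.1 = 0.5
h=14: q̂ = 10 − 0.3·14 = 5.8; e = 5.3 − 5.8 = -0.5
Signs: − + + + − + −
Runs: −×1, +×3, −×1, +×1, −×1 → 5

5 runs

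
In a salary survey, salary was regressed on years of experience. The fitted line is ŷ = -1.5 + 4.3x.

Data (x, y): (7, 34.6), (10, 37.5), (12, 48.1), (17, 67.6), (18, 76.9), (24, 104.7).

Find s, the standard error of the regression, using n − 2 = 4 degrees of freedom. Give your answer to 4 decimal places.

s = 4.5277

x=7: ŷ = -1.5 + 4.3·7 = 28.6; e = 34.6 − 28.6 = 6
x=10: ŷ = -1.5 + 4.3·10 = 41.5; e = 37.5 − 41.5 = -4
x=12: ŷ = -1.5 + 4.3·12 = 50.1; e = 48.1 − 50.1 = -2
x=17: ŷ = -1.5 + 4.3·17 = 71.6; e = 67.6 − 71.6 = -4
x=18: ŷ = -1.5 + 4.3·18 = 75.9; e = 76.9 − 75.9 = 1
x=24: ŷ = -1.5 + 4.3·24 = 101.7; e = 104.7 − 101.7 = 3
SSE = 36 + 16 + 4 + 16 + 1 + 9 = 82
s = √(82/4) = √20.5 ≈ 4.5277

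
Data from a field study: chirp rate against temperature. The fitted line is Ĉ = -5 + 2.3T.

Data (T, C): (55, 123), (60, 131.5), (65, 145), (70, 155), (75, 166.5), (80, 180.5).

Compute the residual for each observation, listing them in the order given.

T=55: Ĉ = -5 + 2.3·55 = 121.5; e = 123 − 121.5 = 1.5
T=60: Ĉ = -5 + 2.3·60 = 133; e = 131.5 − 133 = -1.5
T=65: Ĉ = -5 + 2.3·65 = 144.5; e = 145 − 144.5 = 0.5
T=70: Ĉ = -5 + 2.3·70 = 156; e = 155 − 156 = -1
T=75: Ĉ = -5 + 2.3·75 = 167.5; e = 166.5 − 167.5 = -1
T=80: Ĉ = -5 + 2.3·80 = 179; e = 180.5 − 179 = 1.5

1.5, -1.5, 0.5, -1, -1, 1.5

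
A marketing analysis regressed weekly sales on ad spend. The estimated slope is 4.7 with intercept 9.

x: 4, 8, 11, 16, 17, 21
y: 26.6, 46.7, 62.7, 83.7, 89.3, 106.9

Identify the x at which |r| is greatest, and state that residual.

x = 11, r = 2

x=4: ŷ = 9 + 4.7·4 = 27.8; r = 26.6 − 27.8 = -1.2
x=8: ŷ = 9 + 4.7·8 = 46.6; r = 46.7 − 46.6 = 0.1
x=11: ŷ = 9 + 4.7·11 = 60.7; r = 62.7 − 60.7 = 2
x=16: ŷ = 9 + 4.7·16 = 84.2; r = 83.7 − 84.2 = -0.5
x=17: ŷ = 9 + 4.7·17 = 88.9; r = 89.3 − 88.9 = 0.4
x=21: ŷ = 9 + 4.7·21 = 107.7; r = 106.9 − 107.7 = -0.8
Largest |r| is 2 at x = 11, residual 2.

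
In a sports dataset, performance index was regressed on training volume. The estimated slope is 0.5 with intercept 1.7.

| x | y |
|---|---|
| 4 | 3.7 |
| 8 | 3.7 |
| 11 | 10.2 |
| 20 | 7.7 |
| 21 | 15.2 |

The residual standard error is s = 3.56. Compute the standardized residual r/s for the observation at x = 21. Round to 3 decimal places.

ŷ = 1.7 + 0.5·21 = 12.2
r = 15.2 − 12.2 = 3
r/s = 3 / 3.56 = 0.843

0.843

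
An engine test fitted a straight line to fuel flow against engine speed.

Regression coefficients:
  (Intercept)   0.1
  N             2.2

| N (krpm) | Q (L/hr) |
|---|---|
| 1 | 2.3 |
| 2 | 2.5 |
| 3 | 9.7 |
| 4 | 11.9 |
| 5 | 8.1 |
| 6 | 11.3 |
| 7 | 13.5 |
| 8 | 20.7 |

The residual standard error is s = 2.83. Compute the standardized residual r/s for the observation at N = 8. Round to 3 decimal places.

Q̂ = 0.1 + 2.2·8 = 17.7
r = 20.7 − 17.7 = 3
r/s = 3 / 2.83 = 1.060

1.060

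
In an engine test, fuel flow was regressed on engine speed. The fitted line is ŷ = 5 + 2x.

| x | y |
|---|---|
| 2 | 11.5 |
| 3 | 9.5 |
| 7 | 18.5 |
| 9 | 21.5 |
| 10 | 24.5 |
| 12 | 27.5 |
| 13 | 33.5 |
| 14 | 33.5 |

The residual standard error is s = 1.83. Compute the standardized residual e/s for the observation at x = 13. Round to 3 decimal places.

1.366

ŷ = 5 + 2·13 = 31
e = 33.5 − 31 = 2.5
e/s = 2.5 / 1.83 = 1.366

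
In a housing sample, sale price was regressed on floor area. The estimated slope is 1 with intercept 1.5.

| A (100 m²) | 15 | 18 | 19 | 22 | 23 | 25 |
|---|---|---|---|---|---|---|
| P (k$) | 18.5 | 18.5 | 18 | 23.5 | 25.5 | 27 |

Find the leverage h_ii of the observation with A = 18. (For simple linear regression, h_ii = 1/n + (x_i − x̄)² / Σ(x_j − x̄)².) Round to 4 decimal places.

h = 0.2475

Ā = (15 + 18 + 19 + 22 + 23 + 25)/6 = 20.3333
Σ(A − Ā)² = 28.4444 + 5.44444 + 1.77778 + 2.77778 + 7.11111 + 21.7778 = 67.3333
h = 1/6 + (-2.33333)²/67.3333 = 0.166667 + 0.0808581 = 0.2475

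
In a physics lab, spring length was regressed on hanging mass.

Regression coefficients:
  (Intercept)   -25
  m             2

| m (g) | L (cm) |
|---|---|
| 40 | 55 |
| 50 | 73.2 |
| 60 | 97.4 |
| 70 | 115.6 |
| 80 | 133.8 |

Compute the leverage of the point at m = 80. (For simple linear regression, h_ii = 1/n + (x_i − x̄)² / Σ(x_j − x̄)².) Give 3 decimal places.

m̄ = (40 + 50 + 60 + 70 + 80)/5 = 60
Σ(m − m̄)² = 400 + 100 + 0 + 100 + 400 = 1000
h = 1/5 + (20)²/1000 = 0.2 + 0.4 = 0.600

h = 0.600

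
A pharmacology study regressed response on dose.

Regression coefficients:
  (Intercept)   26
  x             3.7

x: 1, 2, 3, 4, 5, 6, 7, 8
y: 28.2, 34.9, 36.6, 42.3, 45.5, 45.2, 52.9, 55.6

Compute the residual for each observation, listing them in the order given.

x=1: ŷ = 26 + 3.7·1 = 29.7; r = 28.2 − 29.7 = -1.5
x=2: ŷ = 26 + 3.7·2 = 33.4; r = 34.9 − 33.4 = 1.5
x=3: ŷ = 26 + 3.7·3 = 37.1; r = 36.6 − 37.1 = -0.5
x=4: ŷ = 26 + 3.7·4 = 40.8; r = 42.3 − 40.8 = 1.5
x=5: ŷ = 26 + 3.7·5 = 44.5; r = 45.5 − 44.5 = 1
x=6: ŷ = 26 + 3.7·6 = 48.2; r = 45.2 − 48.2 = -3
x=7: ŷ = 26 + 3.7·7 = 51.9; r = 52.9 − 51.9 = 1
x=8: ŷ = 26 + 3.7·8 = 55.6; r = 55.6 − 55.6 = 0

-1.5, 1.5, -0.5, 1.5, 1, -3, 1, 0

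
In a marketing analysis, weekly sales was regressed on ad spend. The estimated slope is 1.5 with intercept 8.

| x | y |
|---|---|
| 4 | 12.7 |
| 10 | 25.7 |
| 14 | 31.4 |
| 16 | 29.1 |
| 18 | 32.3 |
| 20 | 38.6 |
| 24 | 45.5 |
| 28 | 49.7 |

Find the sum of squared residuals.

SSE = 33.14

x=4: ŷ = 8 + 1.5·4 = 14; r = 12.7 − 14 = -1.3
x=10: ŷ = 8 + 1.5·10 = 23; r = 25.7 − 23 = 2.7
x=14: ŷ = 8 + 1.5·14 = 29; r = 31.4 − 29 = 2.4
x=16: ŷ = 8 + 1.5·16 = 32; r = 29.1 − 32 = -2.9
x=18: ŷ = 8 + 1.5·18 = 35; r = 32.3 − 35 = -2.7
x=20: ŷ = 8 + 1.5·20 = 38; r = 38.6 − 38 = 0.6
x=24: ŷ = 8 + 1.5·24 = 44; r = 45.5 − 44 = 1.5
x=28: ŷ = 8 + 1.5·28 = 50; r = 49.7 − 50 = -0.3
SSE = 1.69 + 7.29 + 5.76 + 8.41 + 7.29 + 0.36 + 2.25 + 0.09 = 33.14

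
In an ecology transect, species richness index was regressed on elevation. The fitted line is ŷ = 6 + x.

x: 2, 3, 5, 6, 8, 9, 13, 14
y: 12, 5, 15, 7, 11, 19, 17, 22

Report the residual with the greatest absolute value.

x=2: ŷ = 6 + 2 = 8; r = 12 − 8 = 4
x=3: ŷ = 6 + 3 = 9; r = 5 − 9 = -4
x=5: ŷ = 6 + 5 = 11; r = 15 − 11 = 4
x=6: ŷ = 6 + 6 = 12; r = 7 − 12 = -5
x=8: ŷ = 6 + 8 = 14; r = 11 − 14 = -3
x=9: ŷ = 6 + 9 = 15; r = 19 − 15 = 4
x=13: ŷ = 6 + 13 = 19; r = 17 − 19 = -2
x=14: ŷ = 6 + 14 = 20; r = 22 − 20 = 2
Largest |r| is 5 at x = 6, residual -5.

r = -5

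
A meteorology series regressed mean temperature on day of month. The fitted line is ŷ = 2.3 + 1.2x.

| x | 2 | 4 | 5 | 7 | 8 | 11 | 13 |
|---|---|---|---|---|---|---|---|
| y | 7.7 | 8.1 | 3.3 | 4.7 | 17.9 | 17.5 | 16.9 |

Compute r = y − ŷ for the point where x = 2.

ŷ = 2.3 + 1.2·2 = 4.7
r = 7.7 − 4.7 = 3

r = 3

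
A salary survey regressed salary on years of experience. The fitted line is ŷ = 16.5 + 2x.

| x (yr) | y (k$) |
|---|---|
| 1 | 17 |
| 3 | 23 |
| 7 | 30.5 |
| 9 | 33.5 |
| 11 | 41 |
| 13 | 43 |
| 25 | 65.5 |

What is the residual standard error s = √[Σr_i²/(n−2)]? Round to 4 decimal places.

s = 1.4832

x=1: ŷ = 16.5 + 2·1 = 18.5; r = 17 − 18.5 = -1.5
x=3: ŷ = 16.5 + 2·3 = 22.5; r = 23 − 22.5 = 0.5
x=7: ŷ = 16.5 + 2·7 = 30.5; r = 30.5 − 30.5 = 0
x=9: ŷ = 16.5 + 2·9 = 34.5; r = 33.5 − 34.5 = -1
x=11: ŷ = 16.5 + 2·11 = 38.5; r = 41 − 38.5 = 2.5
x=13: ŷ = 16.5 + 2·13 = 42.5; r = 43 − 42.5 = 0.5
x=25: ŷ = 16.5 + 2·25 = 66.5; r = 65.5 − 66.5 = -1
SSE = 2.25 + 0.25 + 0 + 1 + 6.25 + 0.25 + 1 = 11
s = √(11/5) = √2.2 ≈ 1.4832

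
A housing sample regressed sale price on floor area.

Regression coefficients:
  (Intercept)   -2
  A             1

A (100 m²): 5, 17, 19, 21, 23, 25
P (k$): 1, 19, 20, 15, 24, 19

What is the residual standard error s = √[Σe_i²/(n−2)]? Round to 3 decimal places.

s = 4.183

A=5: ŷ = -2 + 5 = 3; e = 1 − 3 = -2
A=17: ŷ = -2 + 17 = 15; e = 19 − 15 = 4
A=19: ŷ = -2 + 19 = 17; e = 20 − 17 = 3
A=21: ŷ = -2 + 21 = 19; e = 15 − 19 = -4
A=23: ŷ = -2 + 23 = 21; e = 24 − 21 = 3
A=25: ŷ = -2 + 25 = 23; e = 19 − 23 = -4
SSE = 4 + 16 + 9 + 16 + 9 + 16 = 70
s = √(70/4) = √17.5 ≈ 4.183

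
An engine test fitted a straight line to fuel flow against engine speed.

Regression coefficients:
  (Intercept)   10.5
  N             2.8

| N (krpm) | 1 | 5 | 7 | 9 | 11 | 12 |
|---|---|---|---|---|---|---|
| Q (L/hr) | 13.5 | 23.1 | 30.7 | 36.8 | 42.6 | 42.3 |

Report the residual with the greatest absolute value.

e = -1.8

N=1: ŷ = 10.5 + 2.8·1 = 13.3; e = 13.5 − 13.3 = 0.2
N=5: ŷ = 10.5 + 2.8·5 = 24.5; e = 23.1 − 24.5 = -1.4
N=7: ŷ = 10.5 + 2.8·7 = 30.1; e = 30.7 − 30.1 = 0.6
N=9: ŷ = 10.5 + 2.8·9 = 35.7; e = 36.8 − 35.7 = 1.1
N=11: ŷ = 10.5 + 2.8·11 = 41.3; e = 42.6 − 41.3 = 1.3
N=12: ŷ = 10.5 + 2.8·12 = 44.1; e = 42.3 − 44.1 = -1.8
Largest |e| is 1.8 at N = 12, residual -1.8.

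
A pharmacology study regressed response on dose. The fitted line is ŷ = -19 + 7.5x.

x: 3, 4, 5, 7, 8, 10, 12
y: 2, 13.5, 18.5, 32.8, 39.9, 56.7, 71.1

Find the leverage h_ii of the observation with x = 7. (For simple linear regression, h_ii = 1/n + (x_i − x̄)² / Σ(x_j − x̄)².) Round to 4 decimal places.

x̄ = (3 + 4 + 5 + 7 + 8 + 10 + 12)/7 = 7
Σ(x − x̄)² = 16 + 9 + 4 + 0 + 1 + 9 + 25 = 64
h = 1/7 + (0)²/64 = 0.142857 + 0 = 0.1429

h = 0.1429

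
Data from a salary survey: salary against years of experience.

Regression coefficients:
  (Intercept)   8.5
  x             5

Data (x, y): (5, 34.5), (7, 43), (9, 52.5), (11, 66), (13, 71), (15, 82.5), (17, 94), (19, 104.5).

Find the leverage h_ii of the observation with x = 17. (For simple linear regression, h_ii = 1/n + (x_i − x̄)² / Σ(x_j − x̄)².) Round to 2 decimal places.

h = 0.27

x̄ = (5 + 7 + 9 + 11 + 13 + 15 + 17 + 19)/8 = 12
Σ(x − x̄)² = 49 + 25 + 9 + 1 + 1 + 9 + 25 + 49 = 168
h = 1/8 + (5)²/168 = 0.125 + 0.14881 = 0.27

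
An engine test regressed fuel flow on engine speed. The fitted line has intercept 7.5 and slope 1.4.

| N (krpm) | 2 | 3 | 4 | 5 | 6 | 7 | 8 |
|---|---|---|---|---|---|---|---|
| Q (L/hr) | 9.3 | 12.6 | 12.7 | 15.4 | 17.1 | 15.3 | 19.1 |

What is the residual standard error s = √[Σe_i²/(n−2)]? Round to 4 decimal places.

s = 1.2946

N=2: Q̂ = 7.5 + 1.4·2 = 10.3; e = 9.3 − 10.3 = -1
N=3: Q̂ = 7.5 + 1.4·3 = 11.7; e = 12.6 − 11.7 = 0.9
N=4: Q̂ = 7.5 + 1.4·4 = 13.1; e = 12.7 − 13.1 = -0.4
N=5: Q̂ = 7.5 + 1.4·5 = 14.5; e = 15.4 − 14.5 = 0.9
N=6: Q̂ = 7.5 + 1.4·6 = 15.9; e = 17.1 − 15.9 = 1.2
N=7: Q̂ = 7.5 + 1.4·7 = 17.3; e = 15.3 − 17.3 = -2
N=8: Q̂ = 7.5 + 1.4·8 = 18.7; e = 19.1 − 18.7 = 0.4
SSE = 1 + 0.81 + 0.16 + 0.81 + 1.44 + 4 + 0.16 = 8.38
s = √(8.38/5) = √1.676 ≈ 1.2946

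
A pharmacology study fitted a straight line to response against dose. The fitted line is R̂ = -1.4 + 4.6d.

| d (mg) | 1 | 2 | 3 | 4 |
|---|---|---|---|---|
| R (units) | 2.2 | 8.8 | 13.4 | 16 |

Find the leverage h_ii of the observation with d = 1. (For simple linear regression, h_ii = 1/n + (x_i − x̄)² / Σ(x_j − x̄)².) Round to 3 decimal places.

h = 0.700

d̄ = (1 + 2 + 3 + 4)/4 = 2.5
Σ(d − d̄)² = 2.25 + 0.25 + 0.25 + 2.25 = 5
h = 1/4 + (-1.5)²/5 = 0.25 + 0.45 = 0.700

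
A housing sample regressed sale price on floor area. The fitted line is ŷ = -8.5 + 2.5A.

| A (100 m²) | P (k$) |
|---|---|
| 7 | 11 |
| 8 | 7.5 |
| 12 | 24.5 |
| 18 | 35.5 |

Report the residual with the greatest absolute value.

r = -4

A=7: ŷ = -8.5 + 2.5·7 = 9; r = 11 − 9 = 2
A=8: ŷ = -8.5 + 2.5·8 = 11.5; r = 7.5 − 11.5 = -4
A=12: ŷ = -8.5 + 2.5·12 = 21.5; r = 24.5 − 21.5 = 3
A=18: ŷ = -8.5 + 2.5·18 = 36.5; r = 35.5 − 36.5 = -1
Largest |r| is 4 at A = 8, residual -4.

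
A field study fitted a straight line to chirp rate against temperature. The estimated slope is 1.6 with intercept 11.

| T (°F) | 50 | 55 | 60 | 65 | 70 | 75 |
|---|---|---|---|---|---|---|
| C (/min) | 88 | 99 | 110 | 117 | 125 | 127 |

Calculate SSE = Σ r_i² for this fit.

T=50: ŷ = 11 + 1.6·50 = 91; r = 88 − 91 = -3
T=55: ŷ = 11 + 1.6·55 = 99; r = 99 − 99 = 0
T=60: ŷ = 11 + 1.6·60 = 107; r = 110 − 107 = 3
T=65: ŷ = 11 + 1.6·65 = 115; r = 117 − 115 = 2
T=70: ŷ = 11 + 1.6·70 = 123; r = 125 − 123 = 2
T=75: ŷ = 11 + 1.6·75 = 131; r = 127 − 131 = -4
SSE = 9 + 0 + 9 + 4 + 4 + 16 = 42

SSE = 42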